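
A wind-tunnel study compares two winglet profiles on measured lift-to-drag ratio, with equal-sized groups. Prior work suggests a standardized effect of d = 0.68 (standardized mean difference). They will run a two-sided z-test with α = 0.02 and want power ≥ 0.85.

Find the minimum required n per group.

n = 49 per group

Set Φ(δ − 2.326) = 0.85; then δ − 2.326 = Φ⁻¹(0.85) = 1.036, giving δ = 3.363.
(The Φ(−δ − z_{α/2}) term is vanishingly small for δ > 0 and is dropped in the standard sample-size formula.)
δ = d·√(n/2) ⇒ n = 2(δ/d)² = 2 × (3.363 / 0.68)² = 48.91.
Rounding up, n = 49 per group.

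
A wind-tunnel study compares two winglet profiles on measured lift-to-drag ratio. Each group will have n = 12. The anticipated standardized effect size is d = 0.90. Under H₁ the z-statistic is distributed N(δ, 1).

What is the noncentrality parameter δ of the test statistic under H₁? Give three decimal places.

The noncentrality parameter scales effect size by the design's sample-size factor: δ = d·√(n/2) = 0.90 × √(12/2) = 2.2045

δ ≈ 2.205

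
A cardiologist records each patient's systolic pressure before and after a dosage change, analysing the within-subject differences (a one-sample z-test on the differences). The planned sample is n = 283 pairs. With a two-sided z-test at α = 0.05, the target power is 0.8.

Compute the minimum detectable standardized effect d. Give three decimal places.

Required noncentrality: δ = z_{0.025} + z_{0.20} = 1.960 + 0.842 = 2.802.
(The second rejection-region term Φ(−δ − z_{α/2}) is negligible and dropped.)
δ = d·√n ⇒ d = δ/√n = 2.802/√283 = 0.1665.

d ≈ 0.167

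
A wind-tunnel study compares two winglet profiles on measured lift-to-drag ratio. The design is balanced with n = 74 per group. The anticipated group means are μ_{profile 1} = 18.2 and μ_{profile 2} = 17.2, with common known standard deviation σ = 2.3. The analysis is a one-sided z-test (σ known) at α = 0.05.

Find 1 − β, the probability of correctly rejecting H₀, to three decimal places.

Standardized effect: d = |μ_{profile 1} − μ_{profile 2}| / σ = |18.2 − 17.2| / 2.3 = 0.4348
Noncentrality parameter: δ = d·√(n/2) = 0.4348 × √(74/2) = 2.6447
One-sided α = 0.05 → critical value z_{0.05} = 1.645.
Power = Φ(δ − 1.645) = Φ(1.000) = 0.8413.

Power ≈ 0.841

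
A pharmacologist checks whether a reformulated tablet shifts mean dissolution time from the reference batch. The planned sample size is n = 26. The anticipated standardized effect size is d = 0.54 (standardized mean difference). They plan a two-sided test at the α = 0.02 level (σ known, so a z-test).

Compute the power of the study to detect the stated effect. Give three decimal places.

Power ≈ 0.665

Noncentrality parameter: δ = d·√n = 0.54 × √26 = 2.7535
Critical value for a two-sided test at α = 0.02: z_{α/2} = 2.326.
Power = Φ(δ − 2.326) + Φ(−δ − 2.326) = Φ(0.427) + Φ(-5.080) = 0.6654 + 0.0000 = 0.6654.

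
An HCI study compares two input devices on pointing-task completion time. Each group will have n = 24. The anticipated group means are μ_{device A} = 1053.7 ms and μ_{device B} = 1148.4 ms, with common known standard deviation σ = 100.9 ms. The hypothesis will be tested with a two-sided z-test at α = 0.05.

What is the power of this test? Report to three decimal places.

Power ≈ 0.902

Standardized effect: d = |μ_{device A} − μ_{device B}| / σ = |1053.7 − 1148.4| / 100.9 = 0.9386
Noncentrality parameter: δ = d·√(n/2) = 0.9386 × √(24/2) = 3.2512
Critical value for a two-sided test at α = 0.05: z_{α/2} = 1.960.
Power = Φ(δ − 1.960) + Φ(−δ − 1.960) = Φ(1.291) + Φ(-5.211) = 0.9017 + 0.0000 = 0.9017.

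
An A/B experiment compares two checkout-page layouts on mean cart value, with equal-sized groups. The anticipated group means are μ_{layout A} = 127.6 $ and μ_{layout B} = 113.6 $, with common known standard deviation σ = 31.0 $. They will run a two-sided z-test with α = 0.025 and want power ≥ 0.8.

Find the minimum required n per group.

Standardized effect: d = |μ_{layout A} − μ_{layout B}| / σ = |127.6 − 113.6| / 31.0 = 0.4516
Set Φ(δ − 2.241) = 0.8; then δ − 2.241 = Φ⁻¹(0.8) = 0.842, giving δ = 3.083.
(For δ > 0 the lower-tail rejection region contributes negligibly to power, so the one-term inversion is standard.)
δ = d·√(n/2) ⇒ n = 2(δ/d)² = 2 × (3.083 / 0.4516)² = 93.21.
Rounding up, n = 94 per group.

n = 94 per group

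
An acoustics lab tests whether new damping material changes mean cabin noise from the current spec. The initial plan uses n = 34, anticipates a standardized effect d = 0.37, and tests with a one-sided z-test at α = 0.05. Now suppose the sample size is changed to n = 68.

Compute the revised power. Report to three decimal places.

Power ≈ 0.920

With n = 68: δ = d·√n = 0.37 × √68 = 3.0511. Critical value z_{0.05} = 1.645.
Revised power = P(Z > 1.645 − δ) = Φ(1.406) = 0.9202.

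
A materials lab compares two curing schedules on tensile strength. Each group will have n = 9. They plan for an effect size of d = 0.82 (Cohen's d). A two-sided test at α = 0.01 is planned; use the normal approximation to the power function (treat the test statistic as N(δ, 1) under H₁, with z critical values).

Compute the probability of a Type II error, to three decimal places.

β ≈ 0.799

Noncentrality parameter: δ = d·√(n/2) = 0.82 × √(9/2) = 1.7395
Two-sided α = 0.01 → critical value z_{0.005} = 2.576.
Power = Φ(δ − 2.576) + Φ(−δ − 2.576) = Φ(-0.836) + Φ(-4.315) = 0.2015 + 0.0000 = 0.2015.
Type II error: β = 1 − power = 1 − 0.2015 = 0.7985.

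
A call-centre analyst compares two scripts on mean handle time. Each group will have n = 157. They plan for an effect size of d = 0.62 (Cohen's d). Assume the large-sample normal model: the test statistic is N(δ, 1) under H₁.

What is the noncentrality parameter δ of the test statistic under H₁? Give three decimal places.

δ ≈ 5.493

The noncentrality parameter scales effect size by the design's sample-size factor: δ = d·√(n/2) = 0.62 × √(157/2) = 5.4932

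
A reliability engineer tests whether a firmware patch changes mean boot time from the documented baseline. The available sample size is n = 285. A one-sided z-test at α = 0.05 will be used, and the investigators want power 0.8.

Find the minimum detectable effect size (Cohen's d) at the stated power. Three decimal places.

Need Φ(δ − 1.645) = 0.8, so δ = 1.645 + 0.842 = 2.486.
δ = d·√n ⇒ d = δ/√n = 2.486/√285 = 0.1473.

d ≈ 0.147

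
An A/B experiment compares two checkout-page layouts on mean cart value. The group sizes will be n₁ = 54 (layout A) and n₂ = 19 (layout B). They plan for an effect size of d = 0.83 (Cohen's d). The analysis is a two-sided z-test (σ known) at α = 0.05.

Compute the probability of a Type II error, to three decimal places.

Noncentrality parameter: δ = d / √(1/n₁ + 1/n₂) = 0.83 / √(1/54 + 1/19) = 3.1116
Two-sided α = 0.05 → critical value z_{0.025} = 1.960.
Power = Φ(δ − 1.960) + Φ(−δ − 1.960) = Φ(1.152) + Φ(-5.072) = 0.8753 + 0.0000 = 0.8753.
Type II error: β = 1 − power = 1 − 0.8753 = 0.1247.

β ≈ 0.125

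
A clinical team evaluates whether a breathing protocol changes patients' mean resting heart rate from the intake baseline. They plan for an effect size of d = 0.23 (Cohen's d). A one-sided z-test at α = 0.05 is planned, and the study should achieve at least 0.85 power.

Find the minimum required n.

n = 136

For power 0.85 need Φ(δ − z_{0.05}) = 0.85, so δ = z_{0.05} + z_{0.15} = 1.645 + 1.036 = 2.681.
δ = d·√n ⇒ n = (δ/d)² = (2.681 / 0.23)² = 135.90.
Rounding up, n = 136.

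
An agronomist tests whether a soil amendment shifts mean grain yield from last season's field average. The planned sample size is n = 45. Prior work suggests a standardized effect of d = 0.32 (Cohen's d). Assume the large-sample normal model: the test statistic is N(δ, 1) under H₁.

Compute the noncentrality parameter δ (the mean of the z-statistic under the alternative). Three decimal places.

δ = d·√n = 0.32 × √45 = 2.1466

δ ≈ 2.147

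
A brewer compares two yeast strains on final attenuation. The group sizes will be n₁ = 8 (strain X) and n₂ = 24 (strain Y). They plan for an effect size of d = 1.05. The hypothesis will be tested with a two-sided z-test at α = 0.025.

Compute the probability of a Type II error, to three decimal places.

β ≈ 0.370

Noncentrality parameter: δ = d / √(1/n₁ + 1/n₂) = 1.05 / √(1/8 + 1/24) = 2.5720
Two-sided α = 0.025 → critical value z_{0.0125} = 2.241.
Power = Φ(δ − 2.241) + Φ(−δ − 2.241) = Φ(0.331) + Φ(-4.813) = 0.6295 + 0.0000 = 0.6295.
Type II error: β = 1 − power = 1 − 0.6295 = 0.3705.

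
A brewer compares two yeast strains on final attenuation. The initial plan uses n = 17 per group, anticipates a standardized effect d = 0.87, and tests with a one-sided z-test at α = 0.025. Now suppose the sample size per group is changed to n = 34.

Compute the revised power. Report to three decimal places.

With n = 34 per group: δ = d·√(n/2) = 0.87 × √(34/2) = 3.5871. Critical value z_{0.025} = 1.960.
Revised power = P(Z > 1.960 − δ) = Φ(1.627) = 0.9481.

Power ≈ 0.948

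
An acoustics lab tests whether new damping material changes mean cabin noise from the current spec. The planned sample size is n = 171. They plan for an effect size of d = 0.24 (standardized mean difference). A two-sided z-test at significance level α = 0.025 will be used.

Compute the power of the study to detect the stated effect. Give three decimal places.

Power ≈ 0.815

Noncentrality parameter: δ = d·√n = 0.24 × √171 = 3.1384
Critical value for a two-sided test at α = 0.025: z_{α/2} = 2.241.
Power = Φ(δ − 2.241) + Φ(−δ − 2.241) = Φ(0.897) + Φ(-5.380) = 0.8151 + 0.0000 = 0.8151.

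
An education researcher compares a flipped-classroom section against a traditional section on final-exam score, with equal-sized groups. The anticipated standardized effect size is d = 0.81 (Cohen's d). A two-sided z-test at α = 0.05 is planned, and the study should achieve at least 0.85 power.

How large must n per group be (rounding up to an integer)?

n = 28 per group

For power 0.85 need Φ(δ − z_{0.025}) = 0.85, so δ = z_{0.025} + z_{0.15} = 1.960 + 1.036 = 2.996.
(Ignoring the negligible lower-tail rejection probability gives the usual closed-form inversion.)
δ = d·√(n/2) ⇒ n = 2(δ/d)² = 2 × (2.996 / 0.81)² = 27.37.
Round up to the next whole unit.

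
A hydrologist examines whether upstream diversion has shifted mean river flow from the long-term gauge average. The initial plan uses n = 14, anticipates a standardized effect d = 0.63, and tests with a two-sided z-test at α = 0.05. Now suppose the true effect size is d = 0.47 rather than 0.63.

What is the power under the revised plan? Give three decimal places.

With d = 0.47: δ = d·√n = 0.47 × √14 = 1.7586. Critical value z_{0.025} = 1.960.
Revised power = Φ(δ − 1.960) + Φ(−δ − 1.960) = Φ(-0.201) + Φ(-3.719) = 0.4202 + 0.0001 = 0.4203.

Power ≈ 0.420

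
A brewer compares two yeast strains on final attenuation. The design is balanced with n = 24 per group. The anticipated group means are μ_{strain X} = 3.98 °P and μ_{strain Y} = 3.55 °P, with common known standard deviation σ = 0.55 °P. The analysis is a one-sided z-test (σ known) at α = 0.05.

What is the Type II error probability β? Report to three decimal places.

β ≈ 0.144

Standardized effect: d = |μ_{strain X} − μ_{strain Y}| / σ = |3.98 − 3.55| / 0.55 = 0.7818
Noncentrality parameter: δ = d·√(n/2) = 0.7818 × √(24/2) = 2.7083
Critical value for a one-sided test at α = 0.05: z_α = 1.645.
Power = Φ(δ − 1.645) = Φ(1.063) = 0.8562.
Type II error: β = 1 − power = 1 − 0.8562 = 0.1438.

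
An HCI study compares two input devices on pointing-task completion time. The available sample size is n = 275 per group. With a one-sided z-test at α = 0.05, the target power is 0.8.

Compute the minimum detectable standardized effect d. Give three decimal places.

Required noncentrality: δ = z_{0.05} + z_{0.20} = 1.645 + 0.842 = 2.486.
δ = d·√(n/2) ⇒ d = δ/√(n/2) = 2.486/√(275/2) = 0.2120.

d ≈ 0.212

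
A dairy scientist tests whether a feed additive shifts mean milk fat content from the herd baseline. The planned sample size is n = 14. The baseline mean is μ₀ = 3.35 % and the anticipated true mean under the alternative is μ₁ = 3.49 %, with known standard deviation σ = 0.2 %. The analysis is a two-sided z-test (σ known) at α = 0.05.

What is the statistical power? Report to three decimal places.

Standardized effect: d = |μ₁ − μ₀| / σ = |3.49 − 3.35| / 0.2 = 0.7000
Noncentrality parameter: δ = d·√n = 0.7000 × √14 = 2.6192
Two-sided α = 0.05 → critical value z_{0.025} = 1.960.
Power = Φ(δ − 1.960) + Φ(−δ − 1.960) = Φ(0.659) + Φ(-4.579) = 0.7451 + 0.0000 = 0.7451.

Power ≈ 0.745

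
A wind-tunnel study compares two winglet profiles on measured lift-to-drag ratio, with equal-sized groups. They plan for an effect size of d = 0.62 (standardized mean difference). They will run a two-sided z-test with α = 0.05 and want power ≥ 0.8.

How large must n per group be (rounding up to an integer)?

Set Φ(δ − 1.960) = 0.8; then δ − 1.960 = Φ⁻¹(0.8) = 0.842, giving δ = 2.802.
(Ignoring the negligible lower-tail rejection probability gives the usual closed-form inversion.)
δ = d·√(n/2) ⇒ n = 2(δ/d)² = 2 × (2.802 / 0.62)² = 40.84.
Rounding up, n = 41 per group.

n = 41 per group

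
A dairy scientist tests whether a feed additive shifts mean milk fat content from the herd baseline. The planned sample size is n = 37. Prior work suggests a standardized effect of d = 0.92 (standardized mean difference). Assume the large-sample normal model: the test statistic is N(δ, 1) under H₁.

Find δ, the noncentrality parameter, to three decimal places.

δ ≈ 5.596

δ = d·√n = 0.92 × √37 = 5.5961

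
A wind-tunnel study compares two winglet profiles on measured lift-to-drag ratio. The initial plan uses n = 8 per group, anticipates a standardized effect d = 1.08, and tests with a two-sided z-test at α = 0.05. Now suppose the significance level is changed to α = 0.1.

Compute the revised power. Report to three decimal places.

δ = d·√(n/2) = 1.08 × √(8/2) = 2.1600 (unchanged). New critical value: z_{0.05} = 1.645.
Revised power = Φ(δ − 1.645) + Φ(−δ − 1.645) = Φ(0.515) + Φ(-3.805) = 0.6968 + 0.0001 = 0.6968.

Power ≈ 0.697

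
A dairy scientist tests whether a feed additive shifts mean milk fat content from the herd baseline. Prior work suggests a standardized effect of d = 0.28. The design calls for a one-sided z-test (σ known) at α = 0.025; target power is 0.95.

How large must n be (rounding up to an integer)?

n = 166

For power 0.95 need Φ(δ − z_{0.025}) = 0.95, so δ = z_{0.025} + z_{0.05} = 1.960 + 1.645 = 3.605.
δ = d·√n ⇒ n = (δ/d)² = (3.605 / 0.28)² = 165.75.
Rounding up, n = 166.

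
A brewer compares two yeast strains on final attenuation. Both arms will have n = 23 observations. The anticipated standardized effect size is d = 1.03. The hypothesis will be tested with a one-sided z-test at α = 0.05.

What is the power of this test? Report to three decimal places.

Noncentrality parameter: δ = d·√(n/2) = 1.03 × √(23/2) = 3.4929
Critical value for a one-sided test at α = 0.05: z_α = 1.645.
Power = P(Z > 1.645 − δ) = Φ(1.848) = 0.9677.

Power ≈ 0.968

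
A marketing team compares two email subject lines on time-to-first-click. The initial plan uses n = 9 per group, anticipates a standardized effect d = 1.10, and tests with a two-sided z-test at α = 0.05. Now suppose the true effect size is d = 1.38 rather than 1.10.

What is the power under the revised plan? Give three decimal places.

Power ≈ 0.833

With d = 1.38: δ = d·√(n/2) = 1.38 × √(9/2) = 2.9274. Critical value z_{0.025} = 1.960.
Revised power = Φ(δ − 1.960) + Φ(−δ − 1.960) = Φ(0.967) + Φ(-4.887) = 0.8333 + 0.0000 = 0.8333.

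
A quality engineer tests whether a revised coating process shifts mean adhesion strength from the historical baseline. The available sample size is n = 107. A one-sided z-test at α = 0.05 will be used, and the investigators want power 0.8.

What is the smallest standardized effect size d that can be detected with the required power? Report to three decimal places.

d ≈ 0.240

Required noncentrality: δ = z_{0.05} + z_{0.20} = 1.645 + 0.842 = 2.486.
δ = d·√n ⇒ d = δ/√n = 2.486/√107 = 0.2404.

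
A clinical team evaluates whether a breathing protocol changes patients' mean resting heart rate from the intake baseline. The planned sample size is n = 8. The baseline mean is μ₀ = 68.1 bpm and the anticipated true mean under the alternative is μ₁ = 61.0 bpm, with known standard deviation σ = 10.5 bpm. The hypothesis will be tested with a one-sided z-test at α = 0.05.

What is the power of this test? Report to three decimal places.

Standardized effect: d = |μ₁ − μ₀| / σ = |61.0 − 68.1| / 10.5 = 0.6762
Noncentrality parameter: δ = d·√n = 0.6762 × √8 = 1.9126
One-sided α = 0.05 → critical value z_{0.05} = 1.645.
Power = P(Z > 1.645 − δ) = Φ(0.268) = 0.6055.

Power ≈ 0.606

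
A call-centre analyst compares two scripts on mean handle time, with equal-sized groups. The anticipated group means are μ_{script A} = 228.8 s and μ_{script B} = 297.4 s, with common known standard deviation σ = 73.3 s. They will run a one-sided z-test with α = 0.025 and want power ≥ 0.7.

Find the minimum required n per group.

n = 15 per group

Standardized effect: d = |μ_{script A} − μ_{script B}| / σ = |228.8 − 297.4| / 73.3 = 0.9359
Set Φ(δ − 1.960) = 0.7; then δ − 1.960 = Φ⁻¹(0.7) = 0.524, giving δ = 2.484.
δ = d·√(n/2) ⇒ n = 2(δ/d)² = 2 × (2.484 / 0.9359)² = 14.09.
Round up to the next whole unit.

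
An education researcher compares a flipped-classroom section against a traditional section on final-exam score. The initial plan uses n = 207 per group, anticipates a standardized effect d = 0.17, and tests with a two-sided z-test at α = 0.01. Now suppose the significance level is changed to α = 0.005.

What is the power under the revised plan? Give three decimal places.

δ = d·√(n/2) = 0.17 × √(207/2) = 1.7295 (unchanged). New critical value: z_{0.0025} = 2.807.
Revised power = Φ(δ − 2.807) + Φ(−δ − 2.807) = Φ(-1.078) + Φ(-4.537) = 0.1406 + 0.0000 = 0.1406.

Power ≈ 0.141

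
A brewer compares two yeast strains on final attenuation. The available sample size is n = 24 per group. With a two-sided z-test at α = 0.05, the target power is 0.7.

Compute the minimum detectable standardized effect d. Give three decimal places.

d ≈ 0.717

Need Φ(δ − 1.960) = 0.7, so δ = 1.960 + 0.524 = 2.484.
(The second rejection-region term Φ(−δ − z_{α/2}) is negligible and dropped.)
δ = d·√(n/2) ⇒ d = δ/√(n/2) = 2.484/√(24/2) = 0.7172.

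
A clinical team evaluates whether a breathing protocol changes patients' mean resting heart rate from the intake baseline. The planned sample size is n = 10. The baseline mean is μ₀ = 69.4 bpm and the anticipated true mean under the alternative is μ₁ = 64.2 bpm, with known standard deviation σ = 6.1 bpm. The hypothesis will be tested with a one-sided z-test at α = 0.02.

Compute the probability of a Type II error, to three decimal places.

Standardized effect: d = |μ₁ − μ₀| / σ = |64.2 − 69.4| / 6.1 = 0.8525
Noncentrality parameter: δ = d·√n = 0.8525 × √10 = 2.6957
Critical value for a one-sided test at α = 0.02: z_α = 2.054.
Power = Φ(δ − 2.054) = Φ(0.642) = 0.7396.
Type II error: β = 1 − power = 1 − 0.7396 = 0.2604.

β ≈ 0.260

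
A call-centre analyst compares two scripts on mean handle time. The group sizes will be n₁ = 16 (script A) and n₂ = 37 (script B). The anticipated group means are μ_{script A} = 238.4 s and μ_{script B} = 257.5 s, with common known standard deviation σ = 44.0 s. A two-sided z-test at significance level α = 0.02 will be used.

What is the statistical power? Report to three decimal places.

Standardized effect: d = |μ_{script A} − μ_{script B}| / σ = |238.4 − 257.5| / 44.0 = 0.4341
Noncentrality parameter: δ = d / √(1/n₁ + 1/n₂) = 0.4341 / √(1/16 + 1/37) = 1.4508
Critical value for a two-sided test at α = 0.02: z_{α/2} = 2.326.
Power = Φ(δ − 2.326) + Φ(−δ − 2.326) = Φ(-0.876) + Φ(-3.777) = 0.1906 + 0.0001 = 0.1907.

Power ≈ 0.191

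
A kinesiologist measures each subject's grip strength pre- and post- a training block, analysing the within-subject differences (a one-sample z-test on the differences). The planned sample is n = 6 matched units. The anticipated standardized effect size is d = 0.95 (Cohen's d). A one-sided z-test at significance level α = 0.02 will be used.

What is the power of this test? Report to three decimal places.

Noncentrality parameter: δ = d·√n = 0.95 × √6 = 2.3270
Critical value for a one-sided test at α = 0.02: z_α = 2.054.
Power = Φ(δ − 2.054) = Φ(0.273) = 0.6077.

Power ≈ 0.608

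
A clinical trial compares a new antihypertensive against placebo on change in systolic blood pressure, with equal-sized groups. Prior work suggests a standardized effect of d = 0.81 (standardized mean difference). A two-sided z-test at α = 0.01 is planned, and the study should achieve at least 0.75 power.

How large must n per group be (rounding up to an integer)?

n = 33 per group

For power 0.75 need Φ(δ − z_{0.005}) = 0.75, so δ = z_{0.005} + z_{0.25} = 2.576 + 0.674 = 3.250.
(Ignoring the negligible lower-tail rejection probability gives the usual closed-form inversion.)
δ = d·√(n/2) ⇒ n = 2(δ/d)² = 2 × (3.250 / 0.81)² = 32.20.
Rounding up, n = 33 per group.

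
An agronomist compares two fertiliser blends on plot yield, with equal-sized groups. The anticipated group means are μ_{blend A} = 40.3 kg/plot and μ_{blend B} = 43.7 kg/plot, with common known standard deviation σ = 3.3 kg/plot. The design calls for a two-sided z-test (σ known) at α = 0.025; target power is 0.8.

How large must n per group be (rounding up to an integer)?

n = 18 per group

Standardized effect: d = |μ_{blend A} − μ_{blend B}| / σ = |40.3 − 43.7| / 3.3 = 1.0303
For power 0.8 need Φ(δ − z_{0.0125}) = 0.8, so δ = z_{0.0125} + z_{0.20} = 2.241 + 0.842 = 3.083.
(The Φ(−δ − z_{α/2}) term is vanishingly small for δ > 0 and is dropped in the standard sample-size formula.)
δ = d·√(n/2) ⇒ n = 2(δ/d)² = 2 × (3.083 / 1.0303)² = 17.91.
Round up to the next whole unit.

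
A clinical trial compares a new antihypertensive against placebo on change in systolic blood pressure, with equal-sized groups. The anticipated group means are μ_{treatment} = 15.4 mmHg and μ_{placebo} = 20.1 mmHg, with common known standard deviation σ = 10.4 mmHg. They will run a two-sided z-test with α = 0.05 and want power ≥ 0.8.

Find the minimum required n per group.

Standardized effect: d = |μ_{treatment} − μ_{placebo}| / σ = |15.4 − 20.1| / 10.4 = 0.4519
For power 0.8 need Φ(δ − z_{0.025}) = 0.8, so δ = z_{0.025} + z_{0.20} = 1.960 + 0.842 = 2.802.
(The Φ(−δ − z_{α/2}) term is vanishingly small for δ > 0 and is dropped in the standard sample-size formula.)
δ = d·√(n/2) ⇒ n = 2(δ/d)² = 2 × (2.802 / 0.4519)² = 76.86.
Round up to the next whole unit.

n = 77 per group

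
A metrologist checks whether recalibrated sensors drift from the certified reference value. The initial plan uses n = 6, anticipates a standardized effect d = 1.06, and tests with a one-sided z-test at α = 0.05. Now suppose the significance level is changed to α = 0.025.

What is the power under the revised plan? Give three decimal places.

δ = d·√n = 1.06 × √6 = 2.5965 (unchanged). New critical value: z_{0.025} = 1.960.
Revised power = P(Z > 1.960 − δ) = Φ(0.636) = 0.7378.

Power ≈ 0.738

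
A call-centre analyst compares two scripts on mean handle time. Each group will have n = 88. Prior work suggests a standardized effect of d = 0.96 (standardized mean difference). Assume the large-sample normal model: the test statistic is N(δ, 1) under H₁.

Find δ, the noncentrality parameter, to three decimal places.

δ ≈ 6.368

δ = d·√(n/2) = 0.96 × √(88/2) = 6.3679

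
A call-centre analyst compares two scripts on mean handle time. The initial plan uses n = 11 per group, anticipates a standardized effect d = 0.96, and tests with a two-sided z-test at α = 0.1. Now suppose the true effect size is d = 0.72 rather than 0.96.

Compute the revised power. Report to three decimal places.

With d = 0.72: δ = d·√(n/2) = 0.72 × √(11/2) = 1.6885. Critical value z_{0.05} = 1.645.
Revised power = Φ(δ − 1.645) + Φ(−δ − 1.645) = Φ(0.044) + Φ(-3.333) = 0.5174 + 0.0004 = 0.5179.

Power ≈ 0.518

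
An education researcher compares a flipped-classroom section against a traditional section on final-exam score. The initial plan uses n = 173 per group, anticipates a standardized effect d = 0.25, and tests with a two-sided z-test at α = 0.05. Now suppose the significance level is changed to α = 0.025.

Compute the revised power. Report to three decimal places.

δ = d·√(n/2) = 0.25 × √(173/2) = 2.3251 (unchanged). New critical value: z_{0.0125} = 2.241.
Revised power = Φ(δ − 2.241) + Φ(−δ − 2.241) = Φ(0.084) + Φ(-4.567) = 0.5334 + 0.0000 = 0.5334.

Power ≈ 0.533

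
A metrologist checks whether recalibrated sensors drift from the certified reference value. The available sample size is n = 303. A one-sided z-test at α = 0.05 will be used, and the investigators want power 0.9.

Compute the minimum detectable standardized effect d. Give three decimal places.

d ≈ 0.168

Need Φ(δ − 1.645) = 0.9, so δ = 1.645 + 1.282 = 2.926.
δ = d·√n ⇒ d = δ/√n = 2.926/√303 = 0.1681.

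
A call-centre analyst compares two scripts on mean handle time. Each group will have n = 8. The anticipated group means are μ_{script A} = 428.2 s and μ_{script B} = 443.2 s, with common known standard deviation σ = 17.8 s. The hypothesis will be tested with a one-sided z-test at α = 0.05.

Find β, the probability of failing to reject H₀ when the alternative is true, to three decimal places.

Standardized effect: d = |μ_{script A} − μ_{script B}| / σ = |428.2 − 443.2| / 17.8 = 0.8427
Noncentrality parameter: δ = d·√(n/2) = 0.8427 × √(8/2) = 1.6854
Critical value for a one-sided test at α = 0.05: z_α = 1.645.
Power = P(Z > 1.645 − δ) = Φ(0.041) = 0.5162.
Type II error: β = 1 − power = 1 − 0.5162 = 0.4838.

β ≈ 0.484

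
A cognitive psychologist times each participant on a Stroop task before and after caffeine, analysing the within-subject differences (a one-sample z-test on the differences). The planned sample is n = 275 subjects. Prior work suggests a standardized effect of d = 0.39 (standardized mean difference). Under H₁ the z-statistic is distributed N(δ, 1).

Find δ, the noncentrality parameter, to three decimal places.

The noncentrality parameter scales effect size by the design's sample-size factor: δ = d·√n = 0.39 × √275 = 6.4674

δ ≈ 6.467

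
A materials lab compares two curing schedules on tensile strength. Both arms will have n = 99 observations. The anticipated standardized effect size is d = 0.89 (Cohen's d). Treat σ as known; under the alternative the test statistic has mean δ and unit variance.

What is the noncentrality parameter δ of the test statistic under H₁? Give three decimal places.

δ ≈ 6.262

The noncentrality parameter scales effect size by the design's sample-size factor: δ = d·√(n/2) = 0.89 × √(99/2) = 6.2617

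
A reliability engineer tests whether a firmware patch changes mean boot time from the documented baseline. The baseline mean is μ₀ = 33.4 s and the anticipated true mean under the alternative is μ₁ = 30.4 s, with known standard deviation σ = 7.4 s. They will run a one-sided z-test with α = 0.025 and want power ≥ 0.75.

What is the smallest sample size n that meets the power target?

n = 43

Standardized effect: d = |μ₁ − μ₀| / σ = |30.4 − 33.4| / 7.4 = 0.4054
For power 0.75 need Φ(δ − z_{0.025}) = 0.75, so δ = z_{0.025} + z_{0.25} = 1.960 + 0.674 = 2.634.
δ = d·√n ⇒ n = (δ/d)² = (2.634 / 0.4054)² = 42.23.
Round up to the next whole unit.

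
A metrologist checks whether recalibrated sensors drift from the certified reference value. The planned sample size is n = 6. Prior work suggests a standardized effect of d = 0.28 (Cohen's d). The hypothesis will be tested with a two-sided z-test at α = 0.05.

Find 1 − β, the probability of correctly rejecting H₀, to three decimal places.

Power ≈ 0.105

Noncentrality parameter: δ = d·√n = 0.28 × √6 = 0.6859
Two-sided α = 0.05 → critical value z_{0.025} = 1.960.
Power = Φ(δ − 1.960) + Φ(−δ − 1.960) = Φ(-1.274) + Φ(-2.646) = 0.1013 + 0.0041 = 0.1054.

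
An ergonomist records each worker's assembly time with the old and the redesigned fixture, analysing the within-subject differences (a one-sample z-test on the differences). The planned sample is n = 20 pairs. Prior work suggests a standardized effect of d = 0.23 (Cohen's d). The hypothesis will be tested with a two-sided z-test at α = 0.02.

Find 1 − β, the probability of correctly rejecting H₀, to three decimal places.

Power ≈ 0.098

Noncentrality parameter: δ = d·√n = 0.23 × √20 = 1.0286
Critical value for a two-sided test at α = 0.02: z_{α/2} = 2.326.
Power = Φ(δ − 2.326) + Φ(−δ − 2.326) = Φ(-1.298) + Φ(-3.355) = 0.0972 + 0.0004 = 0.0976.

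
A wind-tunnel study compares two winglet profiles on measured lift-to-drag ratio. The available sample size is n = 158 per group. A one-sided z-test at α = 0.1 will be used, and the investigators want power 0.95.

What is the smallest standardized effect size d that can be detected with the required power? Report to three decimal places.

d ≈ 0.329

Need Φ(δ − 1.282) = 0.95, so δ = 1.282 + 1.645 = 2.926.
δ = d·√(n/2) ⇒ d = δ/√(n/2) = 2.926/√(158/2) = 0.3292.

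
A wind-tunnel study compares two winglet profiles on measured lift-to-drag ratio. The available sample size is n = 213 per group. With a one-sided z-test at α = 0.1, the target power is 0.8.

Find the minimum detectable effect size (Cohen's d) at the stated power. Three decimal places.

d ≈ 0.206

Need Φ(δ − 1.282) = 0.8, so δ = 1.282 + 0.842 = 2.123.
δ = d·√(n/2) ⇒ d = δ/√(n/2) = 2.123/√(213/2) = 0.2057.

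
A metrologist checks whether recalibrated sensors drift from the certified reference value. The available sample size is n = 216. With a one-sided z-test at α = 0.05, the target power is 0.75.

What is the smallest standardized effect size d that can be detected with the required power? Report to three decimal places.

d ≈ 0.158

Need Φ(δ − 1.645) = 0.75, so δ = 1.645 + 0.674 = 2.319.
δ = d·√n ⇒ d = δ/√n = 2.319/√216 = 0.1578.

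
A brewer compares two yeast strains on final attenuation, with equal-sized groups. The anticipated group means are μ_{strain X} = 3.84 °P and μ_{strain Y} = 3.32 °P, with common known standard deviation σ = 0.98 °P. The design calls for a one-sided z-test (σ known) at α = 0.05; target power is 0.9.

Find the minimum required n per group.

n = 61 per group

Standardized effect: d = |μ_{strain X} − μ_{strain Y}| / σ = |3.84 − 3.32| / 0.98 = 0.5306
For power 0.9 need Φ(δ − z_{0.05}) = 0.9, so δ = z_{0.05} + z_{0.10} = 1.645 + 1.282 = 2.926.
δ = d·√(n/2) ⇒ n = 2(δ/d)² = 2 × (2.926 / 0.5306)² = 60.83.
Round up to the next whole unit.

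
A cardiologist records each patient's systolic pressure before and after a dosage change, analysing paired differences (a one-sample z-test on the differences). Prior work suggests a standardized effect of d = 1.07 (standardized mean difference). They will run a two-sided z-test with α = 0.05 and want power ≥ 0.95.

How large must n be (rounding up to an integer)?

For power 0.95 need Φ(δ − z_{0.025}) = 0.95, so δ = z_{0.025} + z_{0.05} = 1.960 + 1.645 = 3.605.
(For δ > 0 the lower-tail rejection region contributes negligibly to power, so the one-term inversion is standard.)
δ = d·√n ⇒ n = (δ/d)² = (3.605 / 1.07)² = 11.35.
Round up to the next whole unit.

n = 12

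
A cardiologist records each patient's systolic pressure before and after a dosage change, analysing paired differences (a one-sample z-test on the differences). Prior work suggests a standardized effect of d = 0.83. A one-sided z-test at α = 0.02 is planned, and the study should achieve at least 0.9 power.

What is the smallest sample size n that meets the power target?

For power 0.9 need Φ(δ − z_{0.02}) = 0.9, so δ = z_{0.02} + z_{0.10} = 2.054 + 1.282 = 3.335.
δ = d·√n ⇒ n = (δ/d)² = (3.335 / 0.83)² = 16.15.
Rounding up, n = 17.

n = 17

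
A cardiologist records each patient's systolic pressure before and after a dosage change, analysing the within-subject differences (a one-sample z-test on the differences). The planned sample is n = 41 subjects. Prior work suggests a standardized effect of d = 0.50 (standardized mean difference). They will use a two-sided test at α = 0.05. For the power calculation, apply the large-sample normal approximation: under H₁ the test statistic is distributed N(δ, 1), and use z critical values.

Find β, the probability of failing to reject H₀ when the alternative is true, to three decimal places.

β ≈ 0.107

Noncentrality parameter: δ = d·√n = 0.50 × √41 = 3.2016
Critical value for a two-sided test at α = 0.05: z_{α/2} = 1.960.
Power = Φ(δ − 1.960) + Φ(−δ − 1.960) = Φ(1.242) + Φ(-5.162) = 0.8928 + 0.0000 = 0.8928.
Type II error: β = 1 − power = 1 − 0.8928 = 0.1072.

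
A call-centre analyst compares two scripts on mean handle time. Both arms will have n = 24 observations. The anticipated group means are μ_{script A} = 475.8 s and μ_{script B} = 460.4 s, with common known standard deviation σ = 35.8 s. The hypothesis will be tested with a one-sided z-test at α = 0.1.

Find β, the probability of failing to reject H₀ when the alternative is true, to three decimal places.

β ≈ 0.417

Standardized effect: d = |μ_{script A} − μ_{script B}| / σ = |475.8 − 460.4| / 35.8 = 0.4302
Noncentrality parameter: δ = d·√(n/2) = 0.4302 × √(24/2) = 1.4901
Critical value for a one-sided test at α = 0.1: z_α = 1.282.
Power = P(Z > 1.282 − δ) = Φ(0.209) = 0.5826.
Type II error: β = 1 − power = 1 − 0.5826 = 0.4174.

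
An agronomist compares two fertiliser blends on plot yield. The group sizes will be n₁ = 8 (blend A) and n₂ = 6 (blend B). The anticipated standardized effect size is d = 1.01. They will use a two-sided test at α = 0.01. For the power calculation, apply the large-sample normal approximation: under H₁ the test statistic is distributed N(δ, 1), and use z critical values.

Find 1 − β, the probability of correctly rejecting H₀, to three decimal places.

Power ≈ 0.240

Noncentrality parameter: δ = d / √(1/n₁ + 1/n₂) = 1.01 / √(1/8 + 1/6) = 1.8702
Critical value for a two-sided test at α = 0.01: z_{α/2} = 2.576.
Power = Φ(δ − 2.576) + Φ(−δ − 2.576) = Φ(-0.706) + Φ(-4.446) = 0.2402 + 0.0000 = 0.2402.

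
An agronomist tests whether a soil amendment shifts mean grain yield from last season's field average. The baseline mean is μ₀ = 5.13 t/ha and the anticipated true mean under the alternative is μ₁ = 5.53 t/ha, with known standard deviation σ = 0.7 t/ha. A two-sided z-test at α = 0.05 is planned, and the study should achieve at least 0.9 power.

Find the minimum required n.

Standardized effect: d = |μ₁ − μ₀| / σ = |5.53 − 5.13| / 0.7 = 0.5714
For power 0.9 need Φ(δ − z_{0.025}) = 0.9, so δ = z_{0.025} + z_{0.10} = 1.960 + 1.282 = 3.242.
(Ignoring the negligible lower-tail rejection probability gives the usual closed-form inversion.)
δ = d·√n ⇒ n = (δ/d)² = (3.242 / 0.5714)² = 32.18.
Round up to the next whole unit.

n = 33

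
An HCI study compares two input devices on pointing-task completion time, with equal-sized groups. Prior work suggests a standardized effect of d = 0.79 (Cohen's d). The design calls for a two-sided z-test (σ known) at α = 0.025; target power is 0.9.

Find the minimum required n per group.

For power 0.9 need Φ(δ − z_{0.0125}) = 0.9, so δ = z_{0.0125} + z_{0.10} = 2.241 + 1.282 = 3.523.
(For δ > 0 the lower-tail rejection region contributes negligibly to power, so the one-term inversion is standard.)
δ = d·√(n/2) ⇒ n = 2(δ/d)² = 2 × (3.523 / 0.79)² = 39.77.
Round up to the next whole unit.

n = 40 per group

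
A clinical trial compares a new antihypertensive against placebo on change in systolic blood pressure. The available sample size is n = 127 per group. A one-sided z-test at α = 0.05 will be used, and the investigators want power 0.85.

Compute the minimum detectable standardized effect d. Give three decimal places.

Required noncentrality: δ = z_{0.05} + z_{0.15} = 1.645 + 1.036 = 2.681.
δ = d·√(n/2) ⇒ d = δ/√(n/2) = 2.681/√(127/2) = 0.3365.

d ≈ 0.336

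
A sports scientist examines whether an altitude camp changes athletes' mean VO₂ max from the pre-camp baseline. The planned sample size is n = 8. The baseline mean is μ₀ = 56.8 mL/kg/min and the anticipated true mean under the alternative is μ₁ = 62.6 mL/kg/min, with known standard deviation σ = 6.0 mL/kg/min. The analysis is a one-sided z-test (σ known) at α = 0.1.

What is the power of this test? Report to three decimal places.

Power ≈ 0.927

Standardized effect: d = |μ₁ − μ₀| / σ = |62.6 − 56.8| / 6.0 = 0.9667
Noncentrality parameter: δ = d·√n = 0.9667 × √8 = 2.7341
Critical value for a one-sided test at α = 0.1: z_α = 1.282.
Power = P(Z > 1.282 − δ) = Φ(1.453) = 0.9268.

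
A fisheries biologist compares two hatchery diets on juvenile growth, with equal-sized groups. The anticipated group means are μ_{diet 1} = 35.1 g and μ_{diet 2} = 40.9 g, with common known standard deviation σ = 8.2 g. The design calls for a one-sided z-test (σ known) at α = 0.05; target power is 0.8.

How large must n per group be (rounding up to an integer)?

Standardized effect: d = |μ_{diet 1} − μ_{diet 2}| / σ = |35.1 − 40.9| / 8.2 = 0.7073
For power 0.8 need Φ(δ − z_{0.05}) = 0.8, so δ = z_{0.05} + z_{0.20} = 1.645 + 0.842 = 2.486.
δ = d·√(n/2) ⇒ n = 2(δ/d)² = 2 × (2.486 / 0.7073)² = 24.72.
Rounding up, n = 25 per group.

n = 25 per group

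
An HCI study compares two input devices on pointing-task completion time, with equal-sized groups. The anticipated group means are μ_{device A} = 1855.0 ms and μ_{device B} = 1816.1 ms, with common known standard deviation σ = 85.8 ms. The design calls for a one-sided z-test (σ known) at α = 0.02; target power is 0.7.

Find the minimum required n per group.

Standardized effect: d = |μ_{device A} − μ_{device B}| / σ = |1855.0 − 1816.1| / 85.8 = 0.4534
For power 0.7 need Φ(δ − z_{0.02}) = 0.7, so δ = z_{0.02} + z_{0.30} = 2.054 + 0.524 = 2.578.
δ = d·√(n/2) ⇒ n = 2(δ/d)² = 2 × (2.578 / 0.4534)² = 64.67.
Round up to the next whole unit.

n = 65 per group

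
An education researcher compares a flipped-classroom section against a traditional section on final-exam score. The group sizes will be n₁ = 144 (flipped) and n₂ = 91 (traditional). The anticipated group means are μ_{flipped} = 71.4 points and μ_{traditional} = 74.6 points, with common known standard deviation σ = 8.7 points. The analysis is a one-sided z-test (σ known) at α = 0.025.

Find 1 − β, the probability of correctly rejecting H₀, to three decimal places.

Standardized effect: d = |μ_{flipped} − μ_{traditional}| / σ = |71.4 − 74.6| / 8.7 = 0.3678
Noncentrality parameter: δ = d / √(1/n₁ + 1/n₂) = 0.3678 / √(1/144 + 1/91) = 2.7466
Critical value for a one-sided test at α = 0.025: z_α = 1.960.
Power = Φ(δ − 1.960) = Φ(0.787) = 0.7843.

Power ≈ 0.784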